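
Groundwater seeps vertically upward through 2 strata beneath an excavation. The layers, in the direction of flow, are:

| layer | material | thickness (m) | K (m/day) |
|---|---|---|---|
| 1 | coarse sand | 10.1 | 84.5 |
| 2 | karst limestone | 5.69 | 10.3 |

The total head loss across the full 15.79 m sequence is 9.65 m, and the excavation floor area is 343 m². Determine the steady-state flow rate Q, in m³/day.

Flow is perpendicular to layering, so the layers act in series and the equivalent K is the thickness-weighted harmonic mean.
Total thickness L = 10.1 + 5.69 = 15.79 m.
Σ(b_i/K_i) = 10.1/84.5 + 5.69/10.3 = 0.6720 d.
K_eq = L / Σ(b_i/K_i) = 15.79 / 0.6720 = 23.50 m/day.
Q = K_eq · A · (Δh/L) = 23.50 × 343 × (9.65/15.79) = 4926 m³/day.

4930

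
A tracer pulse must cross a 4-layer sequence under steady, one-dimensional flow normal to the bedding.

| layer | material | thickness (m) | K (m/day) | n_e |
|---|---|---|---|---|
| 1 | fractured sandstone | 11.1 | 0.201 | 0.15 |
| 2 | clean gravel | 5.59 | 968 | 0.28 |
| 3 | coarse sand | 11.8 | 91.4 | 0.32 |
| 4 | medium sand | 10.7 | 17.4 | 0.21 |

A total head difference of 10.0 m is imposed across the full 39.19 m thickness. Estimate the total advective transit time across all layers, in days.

With flow normal to the layers, continuity requires the same specific discharge q through every layer.
Σ(b_i/K_i) = 11.1/0.201 + 5.59/968 + 11.8/91.4 + 10.7/17.4 = 55.97 d.
q = Δh / Σ(b_i/K_i) = 10.0 / 55.97 = 0.1787 m/day.
In each layer the seepage velocity is v_i = q/n_i, so the layer transit time is t_i = b_i·n_i / q:
  layer 1 (fractured sandstone): t_1 = 11.1 × 0.15 / 0.1787 = 9.320 d
  layer 2 (clean gravel): t_2 = 5.59 × 0.28 / 0.1787 = 8.761 d
  layer 3 (coarse sand): t_3 = 11.8 × 0.32 / 0.1787 = 21.14 d
  layer 4 (medium sand): t_4 = 10.7 × 0.21 / 0.1787 = 12.58 d
Total t = Σ t_i = 51.79 days.

51.8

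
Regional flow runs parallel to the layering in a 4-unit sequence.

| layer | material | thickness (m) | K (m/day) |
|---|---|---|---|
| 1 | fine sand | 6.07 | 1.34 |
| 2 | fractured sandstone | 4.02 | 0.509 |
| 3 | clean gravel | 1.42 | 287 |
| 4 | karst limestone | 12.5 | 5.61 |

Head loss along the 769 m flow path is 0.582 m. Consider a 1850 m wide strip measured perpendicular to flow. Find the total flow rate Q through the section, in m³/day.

Flow is parallel to layering, so each bed carries its own Darcy discharge and the transmissivities add.
Σ(K_i·b_i) = 1.34×6.07 + 0.509×4.02 + 287×1.42 + 5.61×12.5 = 487.8 m²/day.
Hydraulic gradient i = Δh / L = 0.582 / 769 = 0.0007568.
Q = Σ(K_i·b_i) · W · i = 487.8 × 1850 × 0.0007568 = 683.0 m³/day.

683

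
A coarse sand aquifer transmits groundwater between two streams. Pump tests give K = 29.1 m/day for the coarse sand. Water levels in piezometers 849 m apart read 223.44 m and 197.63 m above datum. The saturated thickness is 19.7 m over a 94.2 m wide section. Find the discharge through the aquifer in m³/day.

Cross-sectional area A = 94.2 × 19.7 = 1856 m².
Hydraulic gradient i = (223.44 − 197.63) / 849 = 25.81 / 849 = 0.03040.
Darcy's law: Q = K · A · i = 29.10 × 1856 × 0.03040 = 1642 m³/day.

1640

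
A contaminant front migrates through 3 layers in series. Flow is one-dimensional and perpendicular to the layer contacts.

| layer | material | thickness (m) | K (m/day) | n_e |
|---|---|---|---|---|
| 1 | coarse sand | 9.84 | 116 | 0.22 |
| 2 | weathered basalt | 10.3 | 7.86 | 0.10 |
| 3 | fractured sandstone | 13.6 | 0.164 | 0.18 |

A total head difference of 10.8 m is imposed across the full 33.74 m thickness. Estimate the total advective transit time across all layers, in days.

With flow normal to the layers, continuity requires the same specific discharge q through every layer.
Σ(b_i/K_i) = 9.84/116 + 10.3/7.86 + 13.6/0.164 = 84.32 d.
q = Δh / Σ(b_i/K_i) = 10.8 / 84.32 = 0.1281 m/day.
In each layer the seepage velocity is v_i = q/n_i, so the layer transit time is t_i = b_i·n_i / q:
  layer 1 (coarse sand): t_1 = 9.84 × 0.22 / 0.1281 = 16.90 d
  layer 2 (weathered basalt): t_2 = 10.3 × 0.10 / 0.1281 = 8.042 d
  layer 3 (fractured sandstone): t_3 = 13.6 × 0.18 / 0.1281 = 19.11 d
Total t = Σ t_i = 44.06 days.

44.1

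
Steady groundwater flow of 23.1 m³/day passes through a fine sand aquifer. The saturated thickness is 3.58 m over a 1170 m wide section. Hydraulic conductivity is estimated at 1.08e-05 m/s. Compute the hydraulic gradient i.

0.00591

Convert K: 1.08e-05 m/s × 86400 = 0.9331 m/day.
Cross-sectional area A = 1170 × 3.58 = 4189 m².
From Q = K·A·i, i = Q / (K·A) = 23.1 / (0.9331 × 4189) = 0.005910.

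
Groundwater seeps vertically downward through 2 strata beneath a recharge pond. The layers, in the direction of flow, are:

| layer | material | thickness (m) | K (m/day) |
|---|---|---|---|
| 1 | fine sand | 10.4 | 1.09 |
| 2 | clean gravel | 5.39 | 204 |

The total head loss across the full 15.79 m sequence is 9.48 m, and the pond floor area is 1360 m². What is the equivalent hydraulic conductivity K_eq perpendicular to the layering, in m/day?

1.65

Flow is perpendicular to layering, so the layers act in series and the equivalent K is the thickness-weighted harmonic mean.
Total thickness L = 10.4 + 5.39 = 15.79 m.
Σ(b_i/K_i) = 10.4/1.09 + 5.39/204 = 9.568 d.
K_eq = L / Σ(b_i/K_i) = 15.79 / 9.568 = 1.650 m/day.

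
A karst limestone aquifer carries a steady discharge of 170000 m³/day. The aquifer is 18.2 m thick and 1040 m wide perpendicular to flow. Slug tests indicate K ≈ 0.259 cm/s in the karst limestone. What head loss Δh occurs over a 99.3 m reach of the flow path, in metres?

3.99

Convert K: 0.259 cm/s × 864 = 223.8 m/day.
Cross-sectional area A = 1040 × 18.2 = 18928 m².
From Q = K·A·i, i = Q / (K·A) = 170000 / (223.8 × 18928) = 0.04014.
Head loss Δh = i · L = 0.04014 × 99.3 = 3.985 m.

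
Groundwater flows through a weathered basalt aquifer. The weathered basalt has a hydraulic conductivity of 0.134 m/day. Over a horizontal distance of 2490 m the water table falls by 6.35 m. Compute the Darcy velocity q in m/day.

Hydraulic gradient i = Δh / L = 6.35 / 2490 = 0.002550.
Specific discharge q = K · i = 0.1340 × 0.002550 = 0.0003417 m/day.

0.000342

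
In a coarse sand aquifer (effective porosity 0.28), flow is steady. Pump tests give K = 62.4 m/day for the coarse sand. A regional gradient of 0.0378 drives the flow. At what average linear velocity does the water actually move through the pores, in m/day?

8.42

Hydraulic gradient i = 0.0378.
Darcy flux q = K · i = 62.40 × 0.03780 = 2.359 m/day.
Seepage velocity v = q / n_e = 2.359 / 0.28 = 8.424 m/day.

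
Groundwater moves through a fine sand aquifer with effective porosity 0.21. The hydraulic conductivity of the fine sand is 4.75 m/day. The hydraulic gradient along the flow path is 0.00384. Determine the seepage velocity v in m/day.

0.0869

Hydraulic gradient i = 0.00384.
Darcy flux q = K · i = 4.750 × 0.003840 = 0.01824 m/day.
Seepage velocity v = q / n_e = 0.01824 / 0.21 = 0.08686 m/day.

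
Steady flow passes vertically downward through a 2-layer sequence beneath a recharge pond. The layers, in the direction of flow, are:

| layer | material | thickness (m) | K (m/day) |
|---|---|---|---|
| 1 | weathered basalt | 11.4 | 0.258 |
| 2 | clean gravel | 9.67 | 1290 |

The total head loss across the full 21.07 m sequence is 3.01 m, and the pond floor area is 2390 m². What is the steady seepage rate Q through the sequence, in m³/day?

Flow is perpendicular to layering, so the layers act in series and the equivalent K is the thickness-weighted harmonic mean.
Total thickness L = 11.4 + 9.67 = 21.07 m.
Σ(b_i/K_i) = 11.4/0.258 + 9.67/1290 = 44.19 d.
K_eq = L / Σ(b_i/K_i) = 21.07 / 44.19 = 0.4768 m/day.
Q = K_eq · A · (Δh/L) = 0.4768 × 2390 × (3.01/21.07) = 162.8 m³/day.

163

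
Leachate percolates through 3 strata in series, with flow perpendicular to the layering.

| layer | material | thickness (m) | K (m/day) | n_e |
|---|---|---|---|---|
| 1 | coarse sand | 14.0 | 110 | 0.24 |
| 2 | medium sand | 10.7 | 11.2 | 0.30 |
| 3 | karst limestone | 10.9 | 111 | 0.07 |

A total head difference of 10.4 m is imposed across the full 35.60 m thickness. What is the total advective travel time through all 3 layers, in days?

With flow normal to the layers, continuity requires the same specific discharge q through every layer.
Σ(b_i/K_i) = 14.0/110 + 10.7/11.2 + 10.9/111 = 1.181 d.
q = Δh / Σ(b_i/K_i) = 10.4 / 1.181 = 8.807 m/day.
In each layer the seepage velocity is v_i = q/n_i, so the layer transit time is t_i = b_i·n_i / q:
  layer 1 (coarse sand): t_1 = 14.0 × 0.24 / 8.807 = 0.3815 d
  layer 2 (medium sand): t_2 = 10.7 × 0.30 / 8.807 = 0.3645 d
  layer 3 (karst limestone): t_3 = 10.9 × 0.07 / 8.807 = 0.08663 d
Total t = Σ t_i = 0.8326 days.

0.833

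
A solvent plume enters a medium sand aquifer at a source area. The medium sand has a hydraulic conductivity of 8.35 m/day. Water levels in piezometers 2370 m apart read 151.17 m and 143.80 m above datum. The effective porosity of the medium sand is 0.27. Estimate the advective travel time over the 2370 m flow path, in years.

Hydraulic gradient i = (151.17 − 143.80) / 2370 = 7.37 / 2370 = 0.003110.
Darcy flux q = K · i = 8.350 × 0.003110 = 0.02597 m/day.
Seepage velocity v = q / n_e = 0.02597 / 0.27 = 0.09617 m/day.
Travel time t = L / v = 2370 / 0.09617 = 24644 days = 67.47 years.

67.5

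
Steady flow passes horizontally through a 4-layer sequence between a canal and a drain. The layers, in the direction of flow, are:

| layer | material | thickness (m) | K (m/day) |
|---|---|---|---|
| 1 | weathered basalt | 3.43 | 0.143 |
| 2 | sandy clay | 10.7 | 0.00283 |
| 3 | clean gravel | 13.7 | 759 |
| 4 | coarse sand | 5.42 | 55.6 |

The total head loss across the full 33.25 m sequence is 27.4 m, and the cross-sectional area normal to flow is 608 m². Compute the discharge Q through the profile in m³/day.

Flow is perpendicular to layering, so the layers act in series and the equivalent K is the thickness-weighted harmonic mean.
Total thickness L = 3.43 + 10.7 + 13.7 + 5.42 = 33.25 m.
Σ(b_i/K_i) = 3.43/0.143 + 10.7/0.00283 + 13.7/759 + 5.42/55.6 = 3805 d.
K_eq = L / Σ(b_i/K_i) = 33.25 / 3805 = 0.008738 m/day.
Q = K_eq · A · (Δh/L) = 0.008738 × 608 × (27.4/33.25) = 4.378 m³/day.

4.38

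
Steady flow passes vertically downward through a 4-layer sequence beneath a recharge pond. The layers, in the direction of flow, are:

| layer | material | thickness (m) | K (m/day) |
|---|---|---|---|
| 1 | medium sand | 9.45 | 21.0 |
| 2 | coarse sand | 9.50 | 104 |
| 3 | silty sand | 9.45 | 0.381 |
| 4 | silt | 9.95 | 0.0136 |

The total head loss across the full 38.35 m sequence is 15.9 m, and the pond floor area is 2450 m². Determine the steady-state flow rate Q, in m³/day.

Flow is perpendicular to layering, so the layers act in series and the equivalent K is the thickness-weighted harmonic mean.
Total thickness L = 9.45 + 9.50 + 9.45 + 9.95 = 38.35 m.
Σ(b_i/K_i) = 9.45/21.0 + 9.50/104 + 9.45/0.381 + 9.95/0.0136 = 757.0 d.
K_eq = L / Σ(b_i/K_i) = 38.35 / 757.0 = 0.05066 m/day.
Q = K_eq · A · (Δh/L) = 0.05066 × 2450 × (15.9/38.35) = 51.46 m³/day.

51.5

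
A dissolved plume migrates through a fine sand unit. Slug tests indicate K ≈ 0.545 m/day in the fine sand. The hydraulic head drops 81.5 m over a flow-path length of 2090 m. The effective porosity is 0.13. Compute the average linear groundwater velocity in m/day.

0.163

Hydraulic gradient i = Δh / L = 81.5 / 2090 = 0.03900.
Darcy flux q = K · i = 0.5450 × 0.03900 = 0.02125 m/day.
Seepage velocity v = q / n_e = 0.02125 / 0.13 = 0.1635 m/day.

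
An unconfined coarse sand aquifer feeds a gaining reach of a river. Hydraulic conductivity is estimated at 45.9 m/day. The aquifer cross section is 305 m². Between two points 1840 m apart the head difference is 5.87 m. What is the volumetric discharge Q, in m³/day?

44.7

Hydraulic gradient i = Δh / L = 5.87 / 1840 = 0.003190.
Darcy's law: Q = K · A · i = 45.90 × 305.0 × 0.003190 = 44.66 m³/day.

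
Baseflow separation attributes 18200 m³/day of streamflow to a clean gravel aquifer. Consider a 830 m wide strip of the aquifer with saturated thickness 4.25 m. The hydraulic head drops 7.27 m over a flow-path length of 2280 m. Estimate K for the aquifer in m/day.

Cross-sectional area A = 830 × 4.25 = 3528 m².
Hydraulic gradient i = Δh / L = 7.27 / 2280 = 0.003189.
From Q = K·A·i, K = Q / (A·i) = 18200 / (3528 × 0.003189) = 1618 m/day.

1620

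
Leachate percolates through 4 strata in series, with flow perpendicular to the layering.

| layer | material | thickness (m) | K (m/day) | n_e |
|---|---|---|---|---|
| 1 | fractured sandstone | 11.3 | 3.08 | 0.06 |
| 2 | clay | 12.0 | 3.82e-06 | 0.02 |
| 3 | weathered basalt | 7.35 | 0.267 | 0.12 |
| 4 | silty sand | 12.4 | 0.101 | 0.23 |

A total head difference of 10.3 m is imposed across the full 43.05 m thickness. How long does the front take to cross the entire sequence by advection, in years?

3880

With flow normal to the layers, continuity requires the same specific discharge q through every layer.
Σ(b_i/K_i) = 11.3/3.08 + 12.0/3.82e-06 + 7.35/0.267 + 12.4/0.101 = 3.142e+06 d.
q = Δh / Σ(b_i/K_i) = 10.3 / 3.142e+06 = 3.279e-06 m/day.
In each layer the seepage velocity is v_i = q/n_i, so the layer transit time is t_i = b_i·n_i / q:
  layer 1 (fractured sandstone): t_1 = 11.3 × 0.06 / 3.279e-06 = 2.068e+05 d
  layer 2 (clay): t_2 = 12.0 × 0.02 / 3.279e-06 = 73200 d
  layer 3 (weathered basalt): t_3 = 7.35 × 0.12 / 3.279e-06 = 2.690e+05 d
  layer 4 (silty sand): t_4 = 12.4 × 0.23 / 3.279e-06 = 8.699e+05 d
Total t = Σ t_i = 1.419e+06 days = 3885 years.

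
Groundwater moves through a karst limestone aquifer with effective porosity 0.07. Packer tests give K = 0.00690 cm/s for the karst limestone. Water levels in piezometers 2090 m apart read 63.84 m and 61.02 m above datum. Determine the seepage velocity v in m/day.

Convert K: 0.00690 cm/s × 864 = 5.962 m/day.
Hydraulic gradient i = (63.84 − 61.02) / 2090 = 2.82 / 2090 = 0.001349.
Darcy flux q = K · i = 5.962 × 0.001349 = 0.008044 m/day.
Seepage velocity v = q / n_e = 0.008044 / 0.07 = 0.1149 m/day.

0.115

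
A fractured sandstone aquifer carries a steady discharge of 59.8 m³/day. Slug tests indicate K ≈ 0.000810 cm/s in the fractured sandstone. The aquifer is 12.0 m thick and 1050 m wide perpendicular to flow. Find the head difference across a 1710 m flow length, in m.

11.6

Convert K: 0.000810 cm/s × 864 = 0.6998 m/day.
Cross-sectional area A = 1050 × 12.0 = 12600 m².
From Q = K·A·i, i = Q / (K·A) = 59.8 / (0.6998 × 12600) = 0.006782.
Head loss Δh = i · L = 0.006782 × 1710 = 11.60 m.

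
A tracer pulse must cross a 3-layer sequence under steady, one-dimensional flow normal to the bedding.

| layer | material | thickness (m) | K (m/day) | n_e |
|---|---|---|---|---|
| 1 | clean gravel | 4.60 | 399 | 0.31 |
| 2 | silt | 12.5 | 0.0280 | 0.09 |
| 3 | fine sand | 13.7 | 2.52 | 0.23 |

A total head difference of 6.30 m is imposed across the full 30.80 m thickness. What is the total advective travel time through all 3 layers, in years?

1.12

With flow normal to the layers, continuity requires the same specific discharge q through every layer.
Σ(b_i/K_i) = 4.60/399 + 12.5/0.0280 + 13.7/2.52 = 451.9 d.
q = Δh / Σ(b_i/K_i) = 6.30 / 451.9 = 0.01394 m/day.
In each layer the seepage velocity is v_i = q/n_i, so the layer transit time is t_i = b_i·n_i / q:
  layer 1 (clean gravel): t_1 = 4.60 × 0.31 / 0.01394 = 102.3 d
  layer 2 (silt): t_2 = 12.5 × 0.09 / 0.01394 = 80.69 d
  layer 3 (fine sand): t_3 = 13.7 × 0.23 / 0.01394 = 226.0 d
Total t = Σ t_i = 409.0 days = 1.120 years.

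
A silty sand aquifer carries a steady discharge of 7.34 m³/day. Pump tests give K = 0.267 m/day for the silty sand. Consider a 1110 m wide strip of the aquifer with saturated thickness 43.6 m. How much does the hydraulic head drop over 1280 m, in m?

0.727

Cross-sectional area A = 1110 × 43.6 = 48396 m².
From Q = K·A·i, i = Q / (K·A) = 7.34 / (0.2670 × 48396) = 0.0005680.
Head loss Δh = i · L = 0.0005680 × 1280 = 0.7271 m.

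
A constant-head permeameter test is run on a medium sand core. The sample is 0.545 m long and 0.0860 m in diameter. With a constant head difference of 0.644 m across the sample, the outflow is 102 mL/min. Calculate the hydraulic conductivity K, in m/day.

Cross-sectional area A = π·(d/2)² = π × (0.0860/2)² = 0.005809 m².
Convert discharge: 102 mL/min = 1.700e-06 m³/s.
Darcy's law rearranged: K = Q·L / (A·Δh) = 1.700e-06 × 0.545 / (0.005809 × 0.644) = 0.0002477 m/s = 21.40 m/day.

21.4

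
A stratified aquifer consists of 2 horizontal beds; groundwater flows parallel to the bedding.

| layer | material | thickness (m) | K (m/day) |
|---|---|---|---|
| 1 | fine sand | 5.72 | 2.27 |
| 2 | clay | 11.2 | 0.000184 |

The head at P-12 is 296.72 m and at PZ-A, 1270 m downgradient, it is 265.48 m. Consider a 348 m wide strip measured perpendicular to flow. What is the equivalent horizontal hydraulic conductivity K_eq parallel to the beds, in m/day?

Flow is parallel to layering, so each bed carries its own Darcy discharge and the transmissivities add.
Σ(K_i·b_i) = 2.27×5.72 + 0.000184×11.2 = 12.99 m²/day.
Total thickness b = 16.92 m, so K_eq = Σ(K_i·b_i)/b = 0.7675 m/day.

0.768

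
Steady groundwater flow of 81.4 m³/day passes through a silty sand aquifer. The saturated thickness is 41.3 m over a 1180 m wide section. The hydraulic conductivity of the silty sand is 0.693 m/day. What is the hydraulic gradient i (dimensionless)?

0.00241

Cross-sectional area A = 1180 × 41.3 = 48734 m².
From Q = K·A·i, i = Q / (K·A) = 81.4 / (0.6930 × 48734) = 0.002410.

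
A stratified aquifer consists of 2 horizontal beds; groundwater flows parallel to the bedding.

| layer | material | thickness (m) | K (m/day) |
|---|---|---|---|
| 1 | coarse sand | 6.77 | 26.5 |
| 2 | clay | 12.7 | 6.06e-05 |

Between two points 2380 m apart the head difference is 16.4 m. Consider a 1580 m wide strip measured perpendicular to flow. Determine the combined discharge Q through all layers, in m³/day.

1950

Flow is parallel to layering, so each bed carries its own Darcy discharge and the transmissivities add.
Σ(K_i·b_i) = 26.5×6.77 + 6.06e-05×12.7 = 179.4 m²/day.
Hydraulic gradient i = Δh / L = 16.4 / 2380 = 0.006891.
Q = Σ(K_i·b_i) · W · i = 179.4 × 1580 × 0.006891 = 1953 m³/day.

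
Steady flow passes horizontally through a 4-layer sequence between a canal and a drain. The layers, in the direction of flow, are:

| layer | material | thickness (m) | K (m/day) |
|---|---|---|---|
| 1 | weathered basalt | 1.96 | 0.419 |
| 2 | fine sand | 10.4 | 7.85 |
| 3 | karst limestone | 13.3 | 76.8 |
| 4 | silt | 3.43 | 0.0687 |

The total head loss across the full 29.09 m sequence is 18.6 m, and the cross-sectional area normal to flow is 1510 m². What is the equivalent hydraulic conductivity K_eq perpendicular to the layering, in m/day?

Flow is perpendicular to layering, so the layers act in series and the equivalent K is the thickness-weighted harmonic mean.
Total thickness L = 1.96 + 10.4 + 13.3 + 3.43 = 29.09 m.
Σ(b_i/K_i) = 1.96/0.419 + 10.4/7.85 + 13.3/76.8 + 3.43/0.0687 = 56.10 d.
K_eq = L / Σ(b_i/K_i) = 29.09 / 56.10 = 0.5185 m/day.

0.519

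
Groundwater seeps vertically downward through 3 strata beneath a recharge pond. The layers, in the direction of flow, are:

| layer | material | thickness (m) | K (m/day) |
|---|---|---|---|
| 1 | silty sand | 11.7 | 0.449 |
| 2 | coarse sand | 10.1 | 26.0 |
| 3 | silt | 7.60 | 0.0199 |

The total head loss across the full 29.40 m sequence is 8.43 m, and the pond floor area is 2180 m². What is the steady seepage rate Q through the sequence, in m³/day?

45.0

Flow is perpendicular to layering, so the layers act in series and the equivalent K is the thickness-weighted harmonic mean.
Total thickness L = 11.7 + 10.1 + 7.60 = 29.40 m.
Σ(b_i/K_i) = 11.7/0.449 + 10.1/26.0 + 7.60/0.0199 = 408.4 d.
K_eq = L / Σ(b_i/K_i) = 29.40 / 408.4 = 0.07200 m/day.
Q = K_eq · A · (Δh/L) = 0.07200 × 2180 × (8.43/29.40) = 45.00 m³/day.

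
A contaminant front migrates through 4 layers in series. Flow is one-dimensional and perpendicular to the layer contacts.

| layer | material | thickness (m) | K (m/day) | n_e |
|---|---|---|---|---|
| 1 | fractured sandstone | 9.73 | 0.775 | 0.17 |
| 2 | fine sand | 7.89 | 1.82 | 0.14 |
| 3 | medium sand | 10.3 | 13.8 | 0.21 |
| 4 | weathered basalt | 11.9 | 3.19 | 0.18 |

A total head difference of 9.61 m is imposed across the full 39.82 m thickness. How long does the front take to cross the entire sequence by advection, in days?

With flow normal to the layers, continuity requires the same specific discharge q through every layer.
Σ(b_i/K_i) = 9.73/0.775 + 7.89/1.82 + 10.3/13.8 + 11.9/3.19 = 21.37 d.
q = Δh / Σ(b_i/K_i) = 9.61 / 21.37 = 0.4498 m/day.
In each layer the seepage velocity is v_i = q/n_i, so the layer transit time is t_i = b_i·n_i / q:
  layer 1 (fractured sandstone): t_1 = 9.73 × 0.17 / 0.4498 = 3.678 d
  layer 2 (fine sand): t_2 = 7.89 × 0.14 / 0.4498 = 2.456 d
  layer 3 (medium sand): t_3 = 10.3 × 0.21 / 0.4498 = 4.809 d
  layer 4 (weathered basalt): t_4 = 11.9 × 0.18 / 0.4498 = 4.763 d
Total t = Σ t_i = 15.71 days.

15.7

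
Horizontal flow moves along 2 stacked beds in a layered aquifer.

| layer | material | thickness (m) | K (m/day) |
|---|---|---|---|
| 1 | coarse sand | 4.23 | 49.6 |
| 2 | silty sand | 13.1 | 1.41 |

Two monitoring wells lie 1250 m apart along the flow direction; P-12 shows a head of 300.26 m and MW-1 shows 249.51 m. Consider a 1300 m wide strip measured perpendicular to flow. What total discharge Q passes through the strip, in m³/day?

Flow is parallel to layering, so each bed carries its own Darcy discharge and the transmissivities add.
Σ(K_i·b_i) = 49.6×4.23 + 1.41×13.1 = 228.3 m²/day.
Hydraulic gradient i = (300.26 − 249.51) / 1250 = 50.75 / 1250 = 0.04060.
Q = Σ(K_i·b_i) · W · i = 228.3 × 1300 × 0.04060 = 12049 m³/day.

12000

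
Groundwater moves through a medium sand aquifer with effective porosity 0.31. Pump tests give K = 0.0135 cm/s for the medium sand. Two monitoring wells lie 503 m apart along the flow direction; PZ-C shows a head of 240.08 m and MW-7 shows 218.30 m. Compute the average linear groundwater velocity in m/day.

Convert K: 0.0135 cm/s × 864 = 11.66 m/day.
Hydraulic gradient i = (240.08 − 218.30) / 503 = 21.78 / 503 = 0.04330.
Darcy flux q = K · i = 11.66 × 0.04330 = 0.5051 m/day.
Seepage velocity v = q / n_e = 0.5051 / 0.31 = 1.629 m/day.

1.63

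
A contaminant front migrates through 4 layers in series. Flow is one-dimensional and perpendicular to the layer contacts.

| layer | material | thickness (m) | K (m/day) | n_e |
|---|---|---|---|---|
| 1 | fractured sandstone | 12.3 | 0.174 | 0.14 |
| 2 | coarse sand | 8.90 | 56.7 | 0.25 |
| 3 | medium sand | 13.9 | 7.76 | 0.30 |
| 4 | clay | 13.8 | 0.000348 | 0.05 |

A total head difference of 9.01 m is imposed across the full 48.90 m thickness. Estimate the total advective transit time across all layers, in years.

With flow normal to the layers, continuity requires the same specific discharge q through every layer.
Σ(b_i/K_i) = 12.3/0.174 + 8.90/56.7 + 13.9/7.76 + 13.8/0.000348 = 39728 d.
q = Δh / Σ(b_i/K_i) = 9.01 / 39728 = 0.0002268 m/day.
In each layer the seepage velocity is v_i = q/n_i, so the layer transit time is t_i = b_i·n_i / q:
  layer 1 (fractured sandstone): t_1 = 12.3 × 0.14 / 0.0002268 = 7593 d
  layer 2 (coarse sand): t_2 = 8.90 × 0.25 / 0.0002268 = 9811 d
  layer 3 (medium sand): t_3 = 13.9 × 0.30 / 0.0002268 = 18387 d
  layer 4 (clay): t_4 = 13.8 × 0.05 / 0.0002268 = 3042 d
Total t = Σ t_i = 38833 days = 106.3 years.

106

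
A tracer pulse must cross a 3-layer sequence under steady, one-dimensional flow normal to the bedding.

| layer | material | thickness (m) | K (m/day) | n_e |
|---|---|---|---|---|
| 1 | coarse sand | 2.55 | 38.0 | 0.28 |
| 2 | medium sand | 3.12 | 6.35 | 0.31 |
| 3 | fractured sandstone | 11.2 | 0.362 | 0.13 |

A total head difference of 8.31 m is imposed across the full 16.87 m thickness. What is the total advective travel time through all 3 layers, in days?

11.9

With flow normal to the layers, continuity requires the same specific discharge q through every layer.
Σ(b_i/K_i) = 2.55/38.0 + 3.12/6.35 + 11.2/0.362 = 31.50 d.
q = Δh / Σ(b_i/K_i) = 8.31 / 31.50 = 0.2638 m/day.
In each layer the seepage velocity is v_i = q/n_i, so the layer transit time is t_i = b_i·n_i / q:
  layer 1 (coarse sand): t_1 = 2.55 × 0.28 / 0.2638 = 2.706 d
  layer 2 (medium sand): t_2 = 3.12 × 0.31 / 0.2638 = 3.666 d
  layer 3 (fractured sandstone): t_3 = 11.2 × 0.13 / 0.2638 = 5.519 d
Total t = Σ t_i = 11.89 days.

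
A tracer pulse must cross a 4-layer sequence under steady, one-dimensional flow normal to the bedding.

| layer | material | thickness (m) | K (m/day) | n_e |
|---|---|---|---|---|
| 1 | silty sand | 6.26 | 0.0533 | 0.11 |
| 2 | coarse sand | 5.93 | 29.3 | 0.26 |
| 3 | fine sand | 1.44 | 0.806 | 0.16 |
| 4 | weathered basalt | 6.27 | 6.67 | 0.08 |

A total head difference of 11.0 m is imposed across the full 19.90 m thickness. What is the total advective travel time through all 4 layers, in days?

32.4

With flow normal to the layers, continuity requires the same specific discharge q through every layer.
Σ(b_i/K_i) = 6.26/0.0533 + 5.93/29.3 + 1.44/0.806 + 6.27/6.67 = 120.4 d.
q = Δh / Σ(b_i/K_i) = 11.0 / 120.4 = 0.09138 m/day.
In each layer the seepage velocity is v_i = q/n_i, so the layer transit time is t_i = b_i·n_i / q:
  layer 1 (silty sand): t_1 = 6.26 × 0.11 / 0.09138 = 7.536 d
  layer 2 (coarse sand): t_2 = 5.93 × 0.26 / 0.09138 = 16.87 d
  layer 3 (fine sand): t_3 = 1.44 × 0.16 / 0.09138 = 2.521 d
  layer 4 (weathered basalt): t_4 = 6.27 × 0.08 / 0.09138 = 5.489 d
Total t = Σ t_i = 32.42 days.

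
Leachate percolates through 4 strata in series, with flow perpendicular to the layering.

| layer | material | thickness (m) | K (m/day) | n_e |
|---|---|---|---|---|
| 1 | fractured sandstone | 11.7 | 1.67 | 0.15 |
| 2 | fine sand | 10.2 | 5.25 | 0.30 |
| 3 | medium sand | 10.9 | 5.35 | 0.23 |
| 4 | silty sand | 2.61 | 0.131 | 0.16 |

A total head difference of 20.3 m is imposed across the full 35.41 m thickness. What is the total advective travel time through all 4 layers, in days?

11.8

With flow normal to the layers, continuity requires the same specific discharge q through every layer.
Σ(b_i/K_i) = 11.7/1.67 + 10.2/5.25 + 10.9/5.35 + 2.61/0.131 = 30.91 d.
q = Δh / Σ(b_i/K_i) = 20.3 / 30.91 = 0.6567 m/day.
In each layer the seepage velocity is v_i = q/n_i, so the layer transit time is t_i = b_i·n_i / q:
  layer 1 (fractured sandstone): t_1 = 11.7 × 0.15 / 0.6567 = 2.672 d
  layer 2 (fine sand): t_2 = 10.2 × 0.30 / 0.6567 = 4.659 d
  layer 3 (medium sand): t_3 = 10.9 × 0.23 / 0.6567 = 3.817 d
  layer 4 (silty sand): t_4 = 2.61 × 0.16 / 0.6567 = 0.6359 d
Total t = Σ t_i = 11.78 days.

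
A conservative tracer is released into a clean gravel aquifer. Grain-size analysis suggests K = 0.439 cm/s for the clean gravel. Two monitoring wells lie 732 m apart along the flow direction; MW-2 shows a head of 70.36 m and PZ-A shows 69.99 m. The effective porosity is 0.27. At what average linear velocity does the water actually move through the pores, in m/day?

Convert K: 0.439 cm/s × 864 = 379.3 m/day.
Hydraulic gradient i = (70.36 − 69.99) / 732 = 0.37 / 732 = 0.0005055.
Darcy flux q = K · i = 379.3 × 0.0005055 = 0.1917 m/day.
Seepage velocity v = q / n_e = 0.1917 / 0.27 = 0.7101 m/day.

0.710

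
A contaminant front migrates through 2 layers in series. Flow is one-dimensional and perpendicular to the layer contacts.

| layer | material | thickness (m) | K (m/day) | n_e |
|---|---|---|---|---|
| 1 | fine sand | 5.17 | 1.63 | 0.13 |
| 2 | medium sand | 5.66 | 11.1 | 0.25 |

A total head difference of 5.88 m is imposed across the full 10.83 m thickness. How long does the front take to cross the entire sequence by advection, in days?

1.31

With flow normal to the layers, continuity requires the same specific discharge q through every layer.
Σ(b_i/K_i) = 5.17/1.63 + 5.66/11.1 = 3.682 d.
q = Δh / Σ(b_i/K_i) = 5.88 / 3.682 = 1.597 m/day.
In each layer the seepage velocity is v_i = q/n_i, so the layer transit time is t_i = b_i·n_i / q:
  layer 1 (fine sand): t_1 = 5.17 × 0.13 / 1.597 = 0.4208 d
  layer 2 (medium sand): t_2 = 5.66 × 0.25 / 1.597 = 0.8860 d
Total t = Σ t_i = 1.307 days.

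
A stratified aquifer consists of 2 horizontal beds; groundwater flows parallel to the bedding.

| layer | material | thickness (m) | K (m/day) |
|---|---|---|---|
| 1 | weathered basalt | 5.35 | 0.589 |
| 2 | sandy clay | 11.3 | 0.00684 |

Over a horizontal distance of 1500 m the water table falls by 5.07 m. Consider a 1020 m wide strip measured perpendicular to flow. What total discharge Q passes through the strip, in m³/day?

Flow is parallel to layering, so each bed carries its own Darcy discharge and the transmissivities add.
Σ(K_i·b_i) = 0.589×5.35 + 0.00684×11.3 = 3.228 m²/day.
Hydraulic gradient i = Δh / L = 5.07 / 1500 = 0.003380.
Q = Σ(K_i·b_i) · W · i = 3.228 × 1020 × 0.003380 = 11.13 m³/day.

11.1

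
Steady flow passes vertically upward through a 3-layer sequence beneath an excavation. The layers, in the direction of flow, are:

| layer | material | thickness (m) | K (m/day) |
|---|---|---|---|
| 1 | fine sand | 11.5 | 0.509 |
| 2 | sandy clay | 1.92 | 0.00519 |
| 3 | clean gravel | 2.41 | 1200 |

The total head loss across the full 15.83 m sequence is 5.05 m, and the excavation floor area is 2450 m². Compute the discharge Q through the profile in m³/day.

Flow is perpendicular to layering, so the layers act in series and the equivalent K is the thickness-weighted harmonic mean.
Total thickness L = 11.5 + 1.92 + 2.41 = 15.83 m.
Σ(b_i/K_i) = 11.5/0.509 + 1.92/0.00519 + 2.41/1200 = 392.5 d.
K_eq = L / Σ(b_i/K_i) = 15.83 / 392.5 = 0.04033 m/day.
Q = K_eq · A · (Δh/L) = 0.04033 × 2450 × (5.05/15.83) = 31.52 m³/day.

31.5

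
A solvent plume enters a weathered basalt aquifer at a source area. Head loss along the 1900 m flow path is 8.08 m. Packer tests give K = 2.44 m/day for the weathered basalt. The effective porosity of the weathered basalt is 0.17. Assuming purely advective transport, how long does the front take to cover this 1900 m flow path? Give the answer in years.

Hydraulic gradient i = Δh / L = 8.08 / 1900 = 0.004253.
Darcy flux q = K · i = 2.440 × 0.004253 = 0.01038 m/day.
Seepage velocity v = q / n_e = 0.01038 / 0.17 = 0.06104 m/day.
Travel time t = L / v = 1900 / 0.06104 = 31128 days = 85.22 years.

85.2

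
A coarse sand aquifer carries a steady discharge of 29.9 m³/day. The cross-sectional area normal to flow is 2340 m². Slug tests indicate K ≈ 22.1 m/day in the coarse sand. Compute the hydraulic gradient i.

0.000578

From Q = K·A·i, i = Q / (K·A) = 29.9 / (22.10 × 2340) = 0.0005782.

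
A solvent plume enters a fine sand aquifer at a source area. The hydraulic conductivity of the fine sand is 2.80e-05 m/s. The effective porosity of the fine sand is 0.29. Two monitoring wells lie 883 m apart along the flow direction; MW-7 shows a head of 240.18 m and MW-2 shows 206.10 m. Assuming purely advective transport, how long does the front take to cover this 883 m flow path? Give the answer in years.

7.51

Convert K: 2.80e-05 m/s × 86400 = 2.419 m/day.
Hydraulic gradient i = (240.18 − 206.10) / 883 = 34.08 / 883 = 0.03860.
Darcy flux q = K · i = 2.419 × 0.03860 = 0.09337 m/day.
Seepage velocity v = q / n_e = 0.09337 / 0.29 = 0.3220 m/day.
Travel time t = L / v = 883 / 0.3220 = 2743 days = 7.509 years.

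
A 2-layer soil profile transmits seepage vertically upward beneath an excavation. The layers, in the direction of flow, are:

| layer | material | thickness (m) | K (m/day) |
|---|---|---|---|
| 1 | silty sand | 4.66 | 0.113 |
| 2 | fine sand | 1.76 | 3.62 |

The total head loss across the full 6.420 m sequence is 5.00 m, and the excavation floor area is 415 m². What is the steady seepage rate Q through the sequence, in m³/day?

Flow is perpendicular to layering, so the layers act in series and the equivalent K is the thickness-weighted harmonic mean.
Total thickness L = 4.66 + 1.76 = 6.420 m.
Σ(b_i/K_i) = 4.66/0.113 + 1.76/3.62 = 41.73 d.
K_eq = L / Σ(b_i/K_i) = 6.420 / 41.73 = 0.1539 m/day.
Q = K_eq · A · (Δh/L) = 0.1539 × 415 × (5.00/6.420) = 49.73 m³/day.

49.7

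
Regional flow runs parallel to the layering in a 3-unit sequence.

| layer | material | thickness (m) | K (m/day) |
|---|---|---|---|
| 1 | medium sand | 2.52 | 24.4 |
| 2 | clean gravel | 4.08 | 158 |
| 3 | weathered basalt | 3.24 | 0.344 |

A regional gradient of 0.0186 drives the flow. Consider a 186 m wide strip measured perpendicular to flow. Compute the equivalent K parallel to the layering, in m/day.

Flow is parallel to layering, so each bed carries its own Darcy discharge and the transmissivities add.
Σ(K_i·b_i) = 24.4×2.52 + 158×4.08 + 0.344×3.24 = 707.2 m²/day.
Total thickness b = 9.840 m, so K_eq = Σ(K_i·b_i)/b = 71.87 m/day.

71.9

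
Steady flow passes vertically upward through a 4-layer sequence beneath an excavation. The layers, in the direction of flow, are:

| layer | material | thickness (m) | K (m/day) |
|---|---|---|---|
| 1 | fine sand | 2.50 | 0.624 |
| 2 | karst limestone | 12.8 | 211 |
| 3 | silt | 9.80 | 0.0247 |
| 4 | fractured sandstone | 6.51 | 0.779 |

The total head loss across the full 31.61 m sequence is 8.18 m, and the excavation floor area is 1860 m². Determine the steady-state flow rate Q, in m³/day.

37.2

Flow is perpendicular to layering, so the layers act in series and the equivalent K is the thickness-weighted harmonic mean.
Total thickness L = 2.50 + 12.8 + 9.80 + 6.51 = 31.61 m.
Σ(b_i/K_i) = 2.50/0.624 + 12.8/211 + 9.80/0.0247 + 6.51/0.779 = 409.2 d.
K_eq = L / Σ(b_i/K_i) = 31.61 / 409.2 = 0.07725 m/day.
Q = K_eq · A · (Δh/L) = 0.07725 × 1860 × (8.18/31.61) = 37.18 m³/day.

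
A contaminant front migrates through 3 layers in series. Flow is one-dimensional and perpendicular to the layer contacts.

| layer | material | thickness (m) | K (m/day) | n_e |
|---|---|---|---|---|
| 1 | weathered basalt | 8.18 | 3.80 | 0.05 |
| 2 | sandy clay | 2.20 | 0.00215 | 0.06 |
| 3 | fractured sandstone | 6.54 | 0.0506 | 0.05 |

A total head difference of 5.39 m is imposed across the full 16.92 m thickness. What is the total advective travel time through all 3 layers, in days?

186

With flow normal to the layers, continuity requires the same specific discharge q through every layer.
Σ(b_i/K_i) = 8.18/3.80 + 2.20/0.00215 + 6.54/0.0506 = 1155 d.
q = Δh / Σ(b_i/K_i) = 5.39 / 1155 = 0.004668 m/day.
In each layer the seepage velocity is v_i = q/n_i, so the layer transit time is t_i = b_i·n_i / q:
  layer 1 (weathered basalt): t_1 = 8.18 × 0.05 / 0.004668 = 87.62 d
  layer 2 (sandy clay): t_2 = 2.20 × 0.06 / 0.004668 = 28.28 d
  layer 3 (fractured sandstone): t_3 = 6.54 × 0.05 / 0.004668 = 70.05 d
Total t = Σ t_i = 185.9 days.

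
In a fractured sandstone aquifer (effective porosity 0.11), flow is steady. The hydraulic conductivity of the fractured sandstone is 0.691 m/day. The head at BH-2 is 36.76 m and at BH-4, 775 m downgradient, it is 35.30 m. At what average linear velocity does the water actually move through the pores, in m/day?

0.0118

Hydraulic gradient i = (36.76 − 35.30) / 775 = 1.46 / 775 = 0.001884.
Darcy flux q = K · i = 0.6910 × 0.001884 = 0.001302 m/day.
Seepage velocity v = q / n_e = 0.001302 / 0.11 = 0.01183 m/day.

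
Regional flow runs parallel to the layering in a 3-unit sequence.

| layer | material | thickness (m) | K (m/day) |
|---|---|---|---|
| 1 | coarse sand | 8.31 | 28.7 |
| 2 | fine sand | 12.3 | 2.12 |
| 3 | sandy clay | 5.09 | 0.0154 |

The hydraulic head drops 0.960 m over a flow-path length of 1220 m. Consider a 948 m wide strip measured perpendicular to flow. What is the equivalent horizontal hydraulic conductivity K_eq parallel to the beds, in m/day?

Flow is parallel to layering, so each bed carries its own Darcy discharge and the transmissivities add.
Σ(K_i·b_i) = 28.7×8.31 + 2.12×12.3 + 0.0154×5.09 = 264.7 m²/day.
Total thickness b = 25.70 m, so K_eq = Σ(K_i·b_i)/b = 10.30 m/day.

10.3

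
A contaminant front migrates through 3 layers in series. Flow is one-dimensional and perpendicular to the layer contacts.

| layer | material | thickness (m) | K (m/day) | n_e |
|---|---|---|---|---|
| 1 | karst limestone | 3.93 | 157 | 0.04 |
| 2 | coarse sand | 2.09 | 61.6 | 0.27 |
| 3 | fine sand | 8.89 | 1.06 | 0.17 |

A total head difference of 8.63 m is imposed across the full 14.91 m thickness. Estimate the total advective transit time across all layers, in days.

2.19

With flow normal to the layers, continuity requires the same specific discharge q through every layer.
Σ(b_i/K_i) = 3.93/157 + 2.09/61.6 + 8.89/1.06 = 8.446 d.
q = Δh / Σ(b_i/K_i) = 8.63 / 8.446 = 1.022 m/day.
In each layer the seepage velocity is v_i = q/n_i, so the layer transit time is t_i = b_i·n_i / q:
  layer 1 (karst limestone): t_1 = 3.93 × 0.04 / 1.022 = 0.1538 d
  layer 2 (coarse sand): t_2 = 2.09 × 0.27 / 1.022 = 0.5523 d
  layer 3 (fine sand): t_3 = 8.89 × 0.17 / 1.022 = 1.479 d
Total t = Σ t_i = 2.185 days.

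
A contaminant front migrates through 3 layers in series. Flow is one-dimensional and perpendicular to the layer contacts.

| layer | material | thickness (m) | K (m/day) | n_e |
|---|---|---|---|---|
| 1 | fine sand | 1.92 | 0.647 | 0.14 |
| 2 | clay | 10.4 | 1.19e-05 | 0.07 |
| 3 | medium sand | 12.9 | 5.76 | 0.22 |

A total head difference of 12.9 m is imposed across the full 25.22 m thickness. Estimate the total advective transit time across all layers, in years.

711

With flow normal to the layers, continuity requires the same specific discharge q through every layer.
Σ(b_i/K_i) = 1.92/0.647 + 10.4/1.19e-05 + 12.9/5.76 = 8.740e+05 d.
q = Δh / Σ(b_i/K_i) = 12.9 / 8.740e+05 = 1.476e-05 m/day.
In each layer the seepage velocity is v_i = q/n_i, so the layer transit time is t_i = b_i·n_i / q:
  layer 1 (fine sand): t_1 = 1.92 × 0.14 / 1.476e-05 = 18211 d
  layer 2 (clay): t_2 = 10.4 × 0.07 / 1.476e-05 = 49321 d
  layer 3 (medium sand): t_3 = 12.9 × 0.22 / 1.476e-05 = 1.923e+05 d
Total t = Σ t_i = 2.598e+05 days = 711.3 years.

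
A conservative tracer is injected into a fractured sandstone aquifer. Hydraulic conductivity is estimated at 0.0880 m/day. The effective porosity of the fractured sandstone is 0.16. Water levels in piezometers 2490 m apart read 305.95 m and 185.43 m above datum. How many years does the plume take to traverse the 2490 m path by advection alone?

256

Hydraulic gradient i = (305.95 − 185.43) / 2490 = 120.52 / 2490 = 0.04840.
Darcy flux q = K · i = 0.08800 × 0.04840 = 0.004259 m/day.
Seepage velocity v = q / n_e = 0.004259 / 0.16 = 0.02662 m/day.
Travel time t = L / v = 2490 / 0.02662 = 93536 days = 256.1 years.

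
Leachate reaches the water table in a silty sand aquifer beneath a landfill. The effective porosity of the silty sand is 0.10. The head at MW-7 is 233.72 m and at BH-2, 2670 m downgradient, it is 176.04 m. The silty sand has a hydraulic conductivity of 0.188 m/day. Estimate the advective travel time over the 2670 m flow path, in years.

180

Hydraulic gradient i = (233.72 − 176.04) / 2670 = 57.68 / 2670 = 0.02160.
Darcy flux q = K · i = 0.1880 × 0.02160 = 0.004061 m/day.
Seepage velocity v = q / n_e = 0.004061 / 0.10 = 0.04061 m/day.
Travel time t = L / v = 2670 / 0.04061 = 65741 days = 180.0 years.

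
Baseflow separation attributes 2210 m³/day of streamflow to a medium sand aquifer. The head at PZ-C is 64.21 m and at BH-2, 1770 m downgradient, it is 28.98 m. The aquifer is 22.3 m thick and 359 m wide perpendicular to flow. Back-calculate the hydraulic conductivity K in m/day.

Cross-sectional area A = 359 × 22.3 = 8006 m².
Hydraulic gradient i = (64.21 − 28.98) / 1770 = 35.23 / 1770 = 0.01990.
From Q = K·A·i, K = Q / (A·i) = 2210 / (8006 × 0.01990) = 13.87 m/day.

13.9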